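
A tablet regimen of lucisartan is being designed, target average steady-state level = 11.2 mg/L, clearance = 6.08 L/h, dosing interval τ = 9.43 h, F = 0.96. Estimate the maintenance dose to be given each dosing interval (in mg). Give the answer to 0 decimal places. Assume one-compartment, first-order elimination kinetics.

At steady state, F × (Dose/τ) = Css × CL.
Dose = Css × CL × τ / F = 11.2 × 6.080 × 9.43 / 0.96 = 668.9 mg

669 mg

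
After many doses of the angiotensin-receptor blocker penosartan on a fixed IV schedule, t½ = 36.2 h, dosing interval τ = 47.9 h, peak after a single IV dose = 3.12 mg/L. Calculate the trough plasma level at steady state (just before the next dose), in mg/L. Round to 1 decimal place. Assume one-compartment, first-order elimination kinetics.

2.1 mg/L

k = ln2 / t½ = 0.693147 / 36.2 = 0.01915 h⁻¹
e^(−kτ) = e^(−0.01915 × 47.9) = 0.3996
Accumulation ratio R = 1 / (1 − e^(−kτ)) = 1 / (1 − 0.3996) = 1.666
Steady-state trough = C₀ × R × e^(−kτ) = 3.12 × 1.666 × 0.3996 = 2.077 mg/L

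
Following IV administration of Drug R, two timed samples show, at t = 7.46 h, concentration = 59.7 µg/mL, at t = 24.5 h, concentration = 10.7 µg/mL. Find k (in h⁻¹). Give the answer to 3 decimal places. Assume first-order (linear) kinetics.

k = ln(C₁/C₂) / (t₂ − t₁) = ln(59.7/10.7) / (24.5 − 7.46)
  = 1.719 / 17.04 = 0.1009 h⁻¹

0.101 h⁻¹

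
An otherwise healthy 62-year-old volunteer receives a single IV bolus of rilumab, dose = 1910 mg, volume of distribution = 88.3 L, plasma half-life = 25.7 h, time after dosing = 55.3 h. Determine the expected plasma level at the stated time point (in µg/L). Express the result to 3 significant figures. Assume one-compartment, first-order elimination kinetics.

C₀ = Dose / Vd = 1910 / 88.3 = 21.63 mg/L
k = ln2 / t½ = 0.693147 / 25.7 = 0.02697 h⁻¹
C = C₀ · e^(−k·t) = 21.63 × e^(−0.02697 × 55.3)
  = 21.63 × 0.2250 = 4.867 mg/L
Convert: 4.867 mg/L × 1000 = 4867 µg/L

4870 µg/L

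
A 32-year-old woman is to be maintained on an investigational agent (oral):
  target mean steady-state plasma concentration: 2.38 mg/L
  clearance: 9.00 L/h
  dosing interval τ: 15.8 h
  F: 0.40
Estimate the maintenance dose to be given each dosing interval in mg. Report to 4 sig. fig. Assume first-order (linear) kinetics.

846.1 mg

At steady state, F × (Dose/τ) = Css × CL.
Dose = Css × CL × τ / F = 2.38 × 9.000 × 15.8 / 0.40 = 846.1 mg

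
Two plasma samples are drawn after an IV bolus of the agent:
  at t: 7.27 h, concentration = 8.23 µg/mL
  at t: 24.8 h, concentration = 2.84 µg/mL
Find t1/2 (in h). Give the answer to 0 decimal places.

k = ln(C₁/C₂) / (t₂ − t₁) = ln(8.23/2.84) / (24.8 − 7.27)
  = 1.064 / 17.53 = 0.06070 h⁻¹
t½ = ln2 / k = 0.693147 / 0.06070 = 11.42 h

11 h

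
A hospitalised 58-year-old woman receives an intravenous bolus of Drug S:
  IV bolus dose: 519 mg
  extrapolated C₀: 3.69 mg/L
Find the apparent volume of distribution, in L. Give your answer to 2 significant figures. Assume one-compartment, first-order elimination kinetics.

140 L

Vd = Dose / C₀ = 519.0 / 3.69 = 140.7 L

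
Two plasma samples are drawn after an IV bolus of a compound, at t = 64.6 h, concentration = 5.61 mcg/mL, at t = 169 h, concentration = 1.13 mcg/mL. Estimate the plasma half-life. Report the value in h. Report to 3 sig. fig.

k = ln(C₁/C₂) / (t₂ − t₁) = ln(5.61/1.13) / (169 − 64.6)
  = 1.602 / 104.4 = 0.01534 h⁻¹
t½ = ln2 / k = 0.693147 / 0.01534 = 45.19 h

45.2 h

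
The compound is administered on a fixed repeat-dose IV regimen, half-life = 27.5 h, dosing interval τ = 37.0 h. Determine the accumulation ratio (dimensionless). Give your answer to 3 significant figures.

1.65

k = ln2 / t½ = 0.693147 / 27.5 = 0.02521 h⁻¹
e^(−kτ) = e^(−0.02521 × 37.0) = 0.3935
Accumulation ratio R = 1 / (1 − e^(−kτ)) = 1 / (1 − 0.3935) = 1.649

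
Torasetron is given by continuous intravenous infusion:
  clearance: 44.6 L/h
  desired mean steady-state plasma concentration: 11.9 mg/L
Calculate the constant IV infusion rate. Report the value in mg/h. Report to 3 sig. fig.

At steady state, infusion rate R₀ = Css × CL = 11.9 × 44.60 = 530.7 mg/h

531 mg/h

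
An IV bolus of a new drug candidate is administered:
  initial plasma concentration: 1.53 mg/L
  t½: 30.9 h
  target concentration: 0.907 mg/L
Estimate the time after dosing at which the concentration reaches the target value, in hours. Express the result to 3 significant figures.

23.3 h

k = ln2 / t½ = 0.693147 / 30.9 = 0.02243 h⁻¹
t = ln(C₀ / C) / k = ln(1.530 / 0.907) / 0.02243
  = ln(1.687) / 0.02243 = 0.5230 / 0.02243 = 23.32 h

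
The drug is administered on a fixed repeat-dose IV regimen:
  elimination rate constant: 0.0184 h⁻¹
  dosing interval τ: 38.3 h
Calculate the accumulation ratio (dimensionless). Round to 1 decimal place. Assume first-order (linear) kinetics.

e^(−kτ) = e^(−0.01840 × 38.3) = 0.4942
Accumulation ratio R = 1 / (1 − e^(−kτ)) = 1 / (1 − 0.4942) = 1.977

2.0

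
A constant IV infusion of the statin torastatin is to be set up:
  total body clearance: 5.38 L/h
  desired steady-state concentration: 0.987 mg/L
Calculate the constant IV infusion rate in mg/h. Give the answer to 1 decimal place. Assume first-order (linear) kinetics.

5.3 mg/h

At steady state, infusion rate R₀ = Css × CL = 0.987 × 5.380 = 5.310 mg/h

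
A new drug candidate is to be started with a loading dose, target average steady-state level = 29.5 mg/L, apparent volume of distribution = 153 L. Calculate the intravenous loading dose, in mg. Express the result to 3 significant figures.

4510 mg

LD = Css × Vd = 29.5 × 153 = 4514 mg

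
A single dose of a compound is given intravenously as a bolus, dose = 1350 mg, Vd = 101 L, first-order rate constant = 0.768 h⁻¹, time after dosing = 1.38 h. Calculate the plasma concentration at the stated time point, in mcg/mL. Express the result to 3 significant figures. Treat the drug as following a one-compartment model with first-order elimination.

4.63 mcg/mL

C₀ = Dose / Vd = 1350 / 101 = 13.37 mg/L
C = C₀ · e^(−k·t) = 13.37 × e^(−0.7680 × 1.38)
  = 13.37 × 0.3465 = 4.633 mg/L
(4.633 mg/L = 4.633 mcg/mL)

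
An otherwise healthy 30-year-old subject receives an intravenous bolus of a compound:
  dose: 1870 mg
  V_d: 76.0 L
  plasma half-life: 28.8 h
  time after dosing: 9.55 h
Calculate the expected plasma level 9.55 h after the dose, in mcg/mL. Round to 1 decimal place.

C₀ = Dose / Vd = 1870 / 76.0 = 24.61 mg/L
k = ln2 / t½ = 0.693147 / 28.8 = 0.02407 h⁻¹
C = C₀ · e^(−k·t) = 24.61 × e^(−0.02407 × 9.55)
  = 24.61 × 0.7946 = 19.56 mg/L
(19.56 mg/L = 19.56 mcg/mL)

19.6 mcg/mL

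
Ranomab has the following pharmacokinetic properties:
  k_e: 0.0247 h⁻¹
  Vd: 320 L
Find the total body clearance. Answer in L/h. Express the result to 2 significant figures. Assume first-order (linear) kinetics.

7.9 L/h

CL = k × Vd = 0.0247 × 320 = 7.904 L/h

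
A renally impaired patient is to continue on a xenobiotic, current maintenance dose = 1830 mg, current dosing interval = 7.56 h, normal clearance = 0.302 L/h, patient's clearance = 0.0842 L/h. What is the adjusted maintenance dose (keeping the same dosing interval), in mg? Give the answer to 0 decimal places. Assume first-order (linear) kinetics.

To keep the same average steady-state level, dosing rate must scale with clearance.
CL ratio = 0.0842 / 0.302 = 0.2788
New dose (same interval) = 1830 × 0.2788 = 510.2 mg

510 mg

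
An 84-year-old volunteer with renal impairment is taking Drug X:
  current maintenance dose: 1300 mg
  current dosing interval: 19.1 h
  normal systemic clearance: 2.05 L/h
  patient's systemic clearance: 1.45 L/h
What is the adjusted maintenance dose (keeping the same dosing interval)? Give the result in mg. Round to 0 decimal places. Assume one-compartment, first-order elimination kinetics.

To keep the same average steady-state level, dosing rate must scale with clearance.
CL ratio = 1.45 / 2.05 = 0.7073
New dose (same interval) = 1300 × 0.7073 = 919.5 mg

920 mg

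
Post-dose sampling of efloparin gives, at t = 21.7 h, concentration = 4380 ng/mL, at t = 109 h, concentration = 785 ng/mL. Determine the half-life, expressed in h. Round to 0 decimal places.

k = ln(C₁/C₂) / (t₂ − t₁) = ln(4380/785) / (109 − 21.7)
  = 1.719 / 87.30 = 0.01969 h⁻¹
t½ = ln2 / k = 0.693147 / 0.01969 = 35.20 h

35 h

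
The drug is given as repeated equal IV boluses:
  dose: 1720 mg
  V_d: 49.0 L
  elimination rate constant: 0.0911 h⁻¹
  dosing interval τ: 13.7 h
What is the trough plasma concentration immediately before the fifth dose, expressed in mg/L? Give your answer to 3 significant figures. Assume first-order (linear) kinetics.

C₀ per dose = Dose / Vd = 1720 / 49.0 = 35.10 mg/L
Fraction remaining after one interval: r = e^(−kτ) = e^(−0.09110 × 13.7) = 0.2871
Before dose 5, 4 doses have been given (aged 1τ, 2τ, 3τ, 4τ).
C_trough = C₀ × (r + r² + … + r^4) = C₀ × r(1−r^4)/(1−r)
        = 35.10 × 0.2871 × (1 − 0.006794) / (1 − 0.2871) = 14.04 mg/L

14.0 mg/L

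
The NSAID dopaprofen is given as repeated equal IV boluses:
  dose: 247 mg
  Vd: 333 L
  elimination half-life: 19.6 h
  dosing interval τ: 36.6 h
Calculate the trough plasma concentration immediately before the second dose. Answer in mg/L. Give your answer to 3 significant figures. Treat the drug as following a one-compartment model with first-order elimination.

0.203 mg/L

C₀ per dose = Dose / Vd = 247 / 333 = 0.7417 mg/L
k = ln2 / t½ = 0.693147 / 19.6 = 0.03536 h⁻¹
Fraction remaining after one interval: r = e^(−kτ) = e^(−0.03536 × 36.6) = 0.2741
Before dose 2, 1 dose has been given (aged 1τ).
C_trough = C₀ × r = 0.7417 × 0.2741 = 0.2033 mg/L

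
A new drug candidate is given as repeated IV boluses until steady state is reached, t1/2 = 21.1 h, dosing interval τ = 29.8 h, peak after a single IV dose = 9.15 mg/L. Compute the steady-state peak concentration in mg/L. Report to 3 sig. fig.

k = ln2 / t½ = 0.693147 / 21.1 = 0.03285 h⁻¹
e^(−kτ) = e^(−0.03285 × 29.8) = 0.3757
Accumulation ratio R = 1 / (1 − e^(−kτ)) = 1 / (1 − 0.3757) = 1.602
Steady-state peak = C₀ × R = 9.15 × 1.602 = 14.66 mg/L

14.7 mg/L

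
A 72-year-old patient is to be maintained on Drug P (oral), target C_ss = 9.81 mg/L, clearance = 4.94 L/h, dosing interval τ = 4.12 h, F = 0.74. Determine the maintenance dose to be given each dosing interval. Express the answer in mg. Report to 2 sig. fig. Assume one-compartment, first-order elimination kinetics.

At steady state, F × (Dose/τ) = Css × CL.
Dose = Css × CL × τ / F = 9.81 × 4.940 × 4.12 / 0.74 = 269.8 mg

270 mg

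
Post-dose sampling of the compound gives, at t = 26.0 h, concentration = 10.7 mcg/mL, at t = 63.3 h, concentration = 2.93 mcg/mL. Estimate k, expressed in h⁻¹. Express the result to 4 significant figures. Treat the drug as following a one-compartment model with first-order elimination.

k = ln(C₁/C₂) / (t₂ − t₁) = ln(10.7/2.93) / (63.3 − 26.0)
  = 1.295 / 37.30 = 0.03472 h⁻¹

0.03472 h⁻¹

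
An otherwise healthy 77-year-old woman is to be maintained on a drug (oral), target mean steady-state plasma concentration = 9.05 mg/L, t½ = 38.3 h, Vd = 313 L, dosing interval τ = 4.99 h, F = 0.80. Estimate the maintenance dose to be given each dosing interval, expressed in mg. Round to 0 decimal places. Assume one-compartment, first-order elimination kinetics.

k = ln2 / t½ = 0.693147 / 38.3 = 0.01810 h⁻¹
CL = k × Vd = 0.01810 × 313 = 5.665 L/h
At steady state, F × (Dose/τ) = Css × CL.
Dose = Css × CL × τ / F = 9.05 × 5.665 × 4.99 / 0.80 = 319.8 mg

320 mg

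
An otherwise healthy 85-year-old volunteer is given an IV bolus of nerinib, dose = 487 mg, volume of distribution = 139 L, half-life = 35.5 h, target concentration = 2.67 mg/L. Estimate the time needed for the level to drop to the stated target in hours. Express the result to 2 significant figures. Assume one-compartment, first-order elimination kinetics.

14 h

C₀ = Dose / Vd = 487.0 / 139 = 3.504 mg/L
k = ln2 / t½ = 0.693147 / 35.5 = 0.01953 h⁻¹
t = ln(C₀ / C) / k = ln(3.504 / 2.67) / 0.01953
  = ln(1.312) / 0.01953 = 0.2716 / 0.01953 = 13.91 h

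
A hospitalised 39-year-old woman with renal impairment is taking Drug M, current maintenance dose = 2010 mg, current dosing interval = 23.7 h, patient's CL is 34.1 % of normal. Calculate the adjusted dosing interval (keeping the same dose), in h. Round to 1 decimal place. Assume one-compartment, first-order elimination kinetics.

69.5 h

To keep the same average steady-state level, dosing rate must scale with clearance.
CL ratio = 34.1 / 100 = 0.3410
New interval (same dose) = 23.7 / 0.3410 = 69.50 h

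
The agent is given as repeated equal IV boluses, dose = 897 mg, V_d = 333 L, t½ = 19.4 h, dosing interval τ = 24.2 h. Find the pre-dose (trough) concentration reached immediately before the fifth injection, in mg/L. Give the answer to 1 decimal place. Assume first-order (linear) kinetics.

1.9 mg/L

C₀ per dose = Dose / Vd = 897 / 333 = 2.694 mg/L
k = ln2 / t½ = 0.693147 / 19.4 = 0.03573 h⁻¹
Fraction remaining after one interval: r = e^(−kτ) = e^(−0.03573 × 24.2) = 0.4212
Before dose 5, 4 doses have been given (aged 1τ, 2τ, 3τ, 4τ).
C_trough = C₀ × (r + r² + … + r^4) = C₀ × r(1−r^4)/(1−r)
        = 2.694 × 0.4212 × (1 − 0.03147) / (1 − 0.4212) = 1.899 mg/L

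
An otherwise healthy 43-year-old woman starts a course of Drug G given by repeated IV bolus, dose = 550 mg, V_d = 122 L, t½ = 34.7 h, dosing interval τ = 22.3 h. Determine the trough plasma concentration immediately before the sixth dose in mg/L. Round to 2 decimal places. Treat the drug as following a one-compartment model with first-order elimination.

C₀ per dose = Dose / Vd = 550 / 122 = 4.508 mg/L
k = ln2 / t½ = 0.693147 / 34.7 = 0.01998 h⁻¹
Fraction remaining after one interval: r = e^(−kτ) = e^(−0.01998 × 22.3) = 0.6405
Before dose 6, 5 doses have been given (aged 1τ, 2τ, 3τ, 4τ, 5τ).
C_trough = C₀ × (r + r² + … + r^5) = C₀ × r(1−r^5)/(1−r)
        = 4.508 × 0.6405 × (1 − 0.1078) / (1 − 0.6405) = 7.166 mg/L

7.17 mg/L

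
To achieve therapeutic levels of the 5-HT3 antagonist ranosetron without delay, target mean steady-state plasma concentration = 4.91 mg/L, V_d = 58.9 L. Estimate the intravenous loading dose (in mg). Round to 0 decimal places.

LD = Css × Vd = 4.91 × 58.9 = 289.2 mg

289 mg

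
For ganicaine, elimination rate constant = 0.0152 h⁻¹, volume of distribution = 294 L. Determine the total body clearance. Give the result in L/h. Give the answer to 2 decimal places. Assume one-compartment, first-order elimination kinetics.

CL = k × Vd = 0.0152 × 294 = 4.469 L/h

4.47 L/h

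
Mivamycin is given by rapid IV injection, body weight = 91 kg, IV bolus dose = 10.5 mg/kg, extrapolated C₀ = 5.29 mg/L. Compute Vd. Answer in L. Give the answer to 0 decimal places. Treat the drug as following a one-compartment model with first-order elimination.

Dose = 10.5 × 91 = 955.5 mg
Vd = Dose / C₀ = 955.5 / 5.29 = 180.6 L

181 L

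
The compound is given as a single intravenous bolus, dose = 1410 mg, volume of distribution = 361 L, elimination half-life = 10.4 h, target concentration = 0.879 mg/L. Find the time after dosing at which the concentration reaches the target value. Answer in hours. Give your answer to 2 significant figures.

22 h

C₀ = Dose / Vd = 1410 / 361 = 3.906 mg/L
k = ln2 / t½ = 0.693147 / 10.4 = 0.06665 h⁻¹
t = ln(C₀ / C) / k = ln(3.906 / 0.879) / 0.06665
  = ln(4.444) / 0.06665 = 1.492 / 0.06665 = 22.39 h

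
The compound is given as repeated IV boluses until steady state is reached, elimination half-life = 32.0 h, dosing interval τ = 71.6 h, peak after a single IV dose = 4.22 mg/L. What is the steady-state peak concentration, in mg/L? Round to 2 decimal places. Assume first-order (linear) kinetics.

k = ln2 / t½ = 0.693147 / 32.0 = 0.02166 h⁻¹
e^(−kτ) = e^(−0.02166 × 71.6) = 0.2121
Accumulation ratio R = 1 / (1 − e^(−kτ)) = 1 / (1 − 0.2121) = 1.269
Steady-state peak = C₀ × R = 4.22 × 1.269 = 5.355 mg/L

5.36 mg/L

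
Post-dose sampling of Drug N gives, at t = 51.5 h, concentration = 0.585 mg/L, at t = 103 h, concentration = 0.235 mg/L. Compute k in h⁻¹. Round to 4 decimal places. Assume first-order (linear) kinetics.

k = ln(C₁/C₂) / (t₂ − t₁) = ln(0.585/0.235) / (103 − 51.5)
  = 0.9120 / 51.50 = 0.01771 h⁻¹

0.0177 h⁻¹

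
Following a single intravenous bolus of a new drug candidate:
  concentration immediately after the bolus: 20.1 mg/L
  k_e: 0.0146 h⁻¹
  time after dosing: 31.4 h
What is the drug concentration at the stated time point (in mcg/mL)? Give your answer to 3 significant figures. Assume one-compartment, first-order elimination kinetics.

12.7 mcg/mL

C = C₀ · e^(−k·t) = 20.10 × e^(−0.01460 × 31.4)
  = 20.10 × 0.6323 = 12.71 mg/L
(12.71 mg/L = 12.71 mcg/mL)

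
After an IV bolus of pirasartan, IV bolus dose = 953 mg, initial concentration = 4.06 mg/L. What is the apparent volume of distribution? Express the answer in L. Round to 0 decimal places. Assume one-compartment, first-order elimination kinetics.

Vd = Dose / C₀ = 953.0 / 4.06 = 234.7 L

235 L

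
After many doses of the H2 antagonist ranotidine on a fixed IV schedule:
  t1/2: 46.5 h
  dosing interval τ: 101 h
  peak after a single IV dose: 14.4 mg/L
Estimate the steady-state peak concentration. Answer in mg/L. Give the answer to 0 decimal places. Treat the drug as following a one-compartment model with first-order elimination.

k = ln2 / t½ = 0.693147 / 46.5 = 0.01491 h⁻¹
e^(−kτ) = e^(−0.01491 × 101) = 0.2218
Accumulation ratio R = 1 / (1 − e^(−kτ)) = 1 / (1 − 0.2218) = 1.285
Steady-state peak = C₀ × R = 14.4 × 1.285 = 18.50 mg/L

19 mg/L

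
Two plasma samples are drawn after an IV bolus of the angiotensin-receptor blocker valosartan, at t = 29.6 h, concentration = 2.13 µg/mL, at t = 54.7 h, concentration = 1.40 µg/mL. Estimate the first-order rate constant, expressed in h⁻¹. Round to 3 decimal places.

0.017 h⁻¹

k = ln(C₁/C₂) / (t₂ − t₁) = ln(2.13/1.40) / (54.7 − 29.6)
  = 0.4196 / 25.10 = 0.01672 h⁻¹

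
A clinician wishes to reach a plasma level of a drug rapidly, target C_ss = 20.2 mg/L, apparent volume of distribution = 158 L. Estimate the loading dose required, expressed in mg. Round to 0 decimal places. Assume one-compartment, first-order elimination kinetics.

3192 mg

LD = Css × Vd = 20.2 × 158 = 3192 mg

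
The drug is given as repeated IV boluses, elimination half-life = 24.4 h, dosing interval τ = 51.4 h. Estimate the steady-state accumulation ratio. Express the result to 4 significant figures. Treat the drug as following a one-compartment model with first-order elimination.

k = ln2 / t½ = 0.693147 / 24.4 = 0.02841 h⁻¹
e^(−kτ) = e^(−0.02841 × 51.4) = 0.2322
Accumulation ratio R = 1 / (1 − e^(−kτ)) = 1 / (1 − 0.2322) = 1.302

1.302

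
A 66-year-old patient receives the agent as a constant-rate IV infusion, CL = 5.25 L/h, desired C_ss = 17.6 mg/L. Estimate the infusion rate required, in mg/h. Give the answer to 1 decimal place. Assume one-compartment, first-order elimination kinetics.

92.4 mg/h

At steady state, infusion rate R₀ = Css × CL = 17.6 × 5.250 = 92.40 mg/h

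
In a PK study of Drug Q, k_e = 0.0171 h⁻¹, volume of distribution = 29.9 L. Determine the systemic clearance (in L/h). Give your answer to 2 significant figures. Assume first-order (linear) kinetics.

CL = k × Vd = 0.0171 × 29.9 = 0.5113 L/h

0.51 L/h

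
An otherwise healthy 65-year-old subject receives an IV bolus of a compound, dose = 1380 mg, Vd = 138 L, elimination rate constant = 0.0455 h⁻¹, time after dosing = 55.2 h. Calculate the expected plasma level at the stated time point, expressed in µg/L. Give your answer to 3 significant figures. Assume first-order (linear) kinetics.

C₀ = Dose / Vd = 1380 / 138 = 10.00 mg/L
C = C₀ · e^(−k·t) = 10.00 × e^(−0.04550 × 55.2)
  = 10.00 × 0.08114 = 0.8114 mg/L
Convert: 0.8114 mg/L × 1000 = 811.4 µg/L

811 µg/L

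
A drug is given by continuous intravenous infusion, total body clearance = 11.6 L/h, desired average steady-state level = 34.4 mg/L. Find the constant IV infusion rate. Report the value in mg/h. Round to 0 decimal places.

399 mg/h

At steady state, infusion rate R₀ = Css × CL = 34.4 × 11.60 = 399.0 mg/h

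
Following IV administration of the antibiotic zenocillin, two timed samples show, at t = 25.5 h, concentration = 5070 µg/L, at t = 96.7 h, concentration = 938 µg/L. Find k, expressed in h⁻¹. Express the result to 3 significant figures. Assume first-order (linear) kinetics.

0.0237 h⁻¹

k = ln(C₁/C₂) / (t₂ − t₁) = ln(5070/938) / (96.7 − 25.5)
  = 1.687 / 71.20 = 0.02369 h⁻¹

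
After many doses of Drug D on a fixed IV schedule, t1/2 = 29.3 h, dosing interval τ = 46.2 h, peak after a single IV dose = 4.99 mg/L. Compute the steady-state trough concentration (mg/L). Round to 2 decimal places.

2.52 mg/L

k = ln2 / t½ = 0.693147 / 29.3 = 0.02366 h⁻¹
e^(−kτ) = e^(−0.02366 × 46.2) = 0.3352
Accumulation ratio R = 1 / (1 − e^(−kτ)) = 1 / (1 − 0.3352) = 1.504
Steady-state trough = C₀ × R × e^(−kτ) = 4.99 × 1.504 × 0.3352 = 2.516 mg/L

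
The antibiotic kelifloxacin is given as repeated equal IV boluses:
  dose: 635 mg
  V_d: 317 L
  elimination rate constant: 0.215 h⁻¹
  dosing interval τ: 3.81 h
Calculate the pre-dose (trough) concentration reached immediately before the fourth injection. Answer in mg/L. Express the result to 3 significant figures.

C₀ per dose = Dose / Vd = 635 / 317 = 2.003 mg/L
Fraction remaining after one interval: r = e^(−kτ) = e^(−0.2150 × 3.81) = 0.4408
Before dose 4, 3 doses have been given (aged 1τ, 2τ, 3τ).
C_trough = C₀ × (r + r² + … + r^3) = C₀ × r(1−r^3)/(1−r)
        = 2.003 × 0.4408 × (1 − 0.08565) / (1 − 0.4408) = 1.444 mg/L

1.44 mg/L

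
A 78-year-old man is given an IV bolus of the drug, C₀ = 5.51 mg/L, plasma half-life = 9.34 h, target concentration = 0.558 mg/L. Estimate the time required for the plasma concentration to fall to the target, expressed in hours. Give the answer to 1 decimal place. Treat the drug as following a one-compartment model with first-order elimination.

k = ln2 / t½ = 0.693147 / 9.34 = 0.07421 h⁻¹
t = ln(C₀ / C) / k = ln(5.510 / 0.558) / 0.07421
  = ln(9.875) / 0.07421 = 2.290 / 0.07421 = 30.86 h

30.9 h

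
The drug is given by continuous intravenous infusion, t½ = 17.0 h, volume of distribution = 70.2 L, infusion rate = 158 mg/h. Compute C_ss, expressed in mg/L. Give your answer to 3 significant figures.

55.2 mg/L

k = ln2 / t½ = 0.693147 / 17.0 = 0.04077 h⁻¹
CL = k × Vd = 0.04077 × 70.2 = 2.862 L/h
At steady state Css = R₀ / CL = 158 / 2.862 = 55.21 mg/L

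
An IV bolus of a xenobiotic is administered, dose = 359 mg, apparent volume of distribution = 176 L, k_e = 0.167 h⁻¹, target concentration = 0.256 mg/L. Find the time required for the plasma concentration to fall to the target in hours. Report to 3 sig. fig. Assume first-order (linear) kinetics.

12.4 h

C₀ = Dose / Vd = 359.0 / 176 = 2.040 mg/L
t = ln(C₀ / C) / k = ln(2.040 / 0.256) / 0.1670
  = ln(7.969) / 0.1670 = 2.076 / 0.1670 = 12.43 h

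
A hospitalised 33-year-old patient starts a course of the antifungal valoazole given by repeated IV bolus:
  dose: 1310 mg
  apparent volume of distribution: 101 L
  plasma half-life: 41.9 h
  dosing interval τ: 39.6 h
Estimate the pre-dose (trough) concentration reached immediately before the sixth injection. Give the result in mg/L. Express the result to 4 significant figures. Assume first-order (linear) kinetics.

C₀ per dose = Dose / Vd = 1310 / 101 = 12.97 mg/L
k = ln2 / t½ = 0.693147 / 41.9 = 0.01654 h⁻¹
Fraction remaining after one interval: r = e^(−kτ) = e^(−0.01654 × 39.6) = 0.5195
Before dose 6, 5 doses have been given (aged 1τ, 2τ, 3τ, 4τ, 5τ).
C_trough = C₀ × (r + r² + … + r^5) = C₀ × r(1−r^5)/(1−r)
        = 12.97 × 0.5195 × (1 − 0.03784) / (1 − 0.5195) = 13.49 mg/L

13.49 mg/L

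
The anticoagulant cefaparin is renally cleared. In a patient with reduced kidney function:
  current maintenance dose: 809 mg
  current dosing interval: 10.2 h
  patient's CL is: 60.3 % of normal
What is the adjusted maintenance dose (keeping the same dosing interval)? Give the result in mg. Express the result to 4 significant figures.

To keep the same average steady-state level, dosing rate must scale with clearance.
CL ratio = 60.3 / 100 = 0.6030
New dose (same interval) = 809 × 0.6030 = 487.8 mg

487.8 mg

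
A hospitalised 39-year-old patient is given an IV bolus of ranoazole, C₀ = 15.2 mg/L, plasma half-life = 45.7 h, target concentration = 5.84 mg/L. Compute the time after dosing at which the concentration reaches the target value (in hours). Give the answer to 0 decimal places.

k = ln2 / t½ = 0.693147 / 45.7 = 0.01517 h⁻¹
t = ln(C₀ / C) / k = ln(15.20 / 5.84) / 0.01517
  = ln(2.603) / 0.01517 = 0.9567 / 0.01517 = 63.07 h

63 h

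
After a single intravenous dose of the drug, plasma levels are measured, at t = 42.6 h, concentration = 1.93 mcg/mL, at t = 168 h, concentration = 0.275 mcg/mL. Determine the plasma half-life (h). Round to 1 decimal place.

k = ln(C₁/C₂) / (t₂ − t₁) = ln(1.93/0.275) / (168 − 42.6)
  = 1.949 / 125.4 = 0.01554 h⁻¹
t½ = ln2 / k = 0.693147 / 0.01554 = 44.60 h

44.6 h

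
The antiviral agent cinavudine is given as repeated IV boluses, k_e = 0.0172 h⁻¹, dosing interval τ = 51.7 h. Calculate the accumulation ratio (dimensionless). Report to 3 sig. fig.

1.70

e^(−kτ) = e^(−0.01720 × 51.7) = 0.4110
Accumulation ratio R = 1 / (1 − e^(−kτ)) = 1 / (1 − 0.4110) = 1.698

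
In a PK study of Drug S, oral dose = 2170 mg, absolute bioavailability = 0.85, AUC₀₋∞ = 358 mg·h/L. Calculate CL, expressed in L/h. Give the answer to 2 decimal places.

CL = F·Dose / AUC = 0.85 × 2170 / 358 = 5.152 L/h

5.15 L/h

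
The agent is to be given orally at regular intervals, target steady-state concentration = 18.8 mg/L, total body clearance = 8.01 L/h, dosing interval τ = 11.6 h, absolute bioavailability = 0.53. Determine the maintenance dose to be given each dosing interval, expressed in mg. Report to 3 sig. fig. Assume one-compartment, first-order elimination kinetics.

At steady state, F × (Dose/τ) = Css × CL.
Dose = Css × CL × τ / F = 18.8 × 8.010 × 11.6 / 0.53 = 3296 mg

3300 mg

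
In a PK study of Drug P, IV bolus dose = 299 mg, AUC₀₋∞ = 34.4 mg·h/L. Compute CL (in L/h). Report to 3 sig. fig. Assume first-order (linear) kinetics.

CL = Dose / AUC = 299 / 34.4 = 8.692 L/h

8.69 L/h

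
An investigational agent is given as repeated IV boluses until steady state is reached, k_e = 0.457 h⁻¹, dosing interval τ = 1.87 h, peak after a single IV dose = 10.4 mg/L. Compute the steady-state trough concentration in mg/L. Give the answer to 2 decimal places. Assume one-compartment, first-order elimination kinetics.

e^(−kτ) = e^(−0.4570 × 1.87) = 0.4255
Accumulation ratio R = 1 / (1 − e^(−kτ)) = 1 / (1 − 0.4255) = 1.741
Steady-state trough = C₀ × R × e^(−kτ) = 10.4 × 1.741 × 0.4255 = 7.704 mg/L

7.70 mg/L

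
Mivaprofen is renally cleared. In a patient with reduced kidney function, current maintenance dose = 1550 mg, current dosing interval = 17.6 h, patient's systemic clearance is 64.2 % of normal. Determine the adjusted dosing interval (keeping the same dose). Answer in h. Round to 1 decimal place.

27.4 h

To keep the same average steady-state level, dosing rate must scale with clearance.
CL ratio = 64.2 / 100 = 0.6420
New interval (same dose) = 17.6 / 0.6420 = 27.41 h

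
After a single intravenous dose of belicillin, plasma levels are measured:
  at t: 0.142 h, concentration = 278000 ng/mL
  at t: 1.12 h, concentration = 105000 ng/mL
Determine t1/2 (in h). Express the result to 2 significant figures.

0.70 h

k = ln(C₁/C₂) / (t₂ − t₁) = ln(278000/105000) / (1.12 − 0.142)
  = 0.9737 / 0.9780 = 0.9956 h⁻¹
t½ = ln2 / k = 0.693147 / 0.9956 = 0.6962 h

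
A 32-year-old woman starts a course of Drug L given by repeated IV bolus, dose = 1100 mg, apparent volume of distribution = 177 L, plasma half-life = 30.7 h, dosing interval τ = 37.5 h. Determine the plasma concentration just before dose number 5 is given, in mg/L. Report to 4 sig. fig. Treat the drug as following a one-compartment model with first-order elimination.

C₀ per dose = Dose / Vd = 1100 / 177 = 6.215 mg/L
k = ln2 / t½ = 0.693147 / 30.7 = 0.02258 h⁻¹
Fraction remaining after one interval: r = e^(−kτ) = e^(−0.02258 × 37.5) = 0.4288
Before dose 5, 4 doses have been given (aged 1τ, 2τ, 3τ, 4τ).
C_trough = C₀ × (r + r² + … + r^4) = C₀ × r(1−r^4)/(1−r)
        = 6.215 × 0.4288 × (1 − 0.03381) / (1 − 0.4288) = 4.508 mg/L

4.508 mg/L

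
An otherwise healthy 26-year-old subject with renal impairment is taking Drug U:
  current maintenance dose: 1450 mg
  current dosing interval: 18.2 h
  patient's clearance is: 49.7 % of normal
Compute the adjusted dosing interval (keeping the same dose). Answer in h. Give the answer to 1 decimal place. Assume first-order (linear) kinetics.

To keep the same average steady-state level, dosing rate must scale with clearance.
CL ratio = 49.7 / 100 = 0.4970
New interval (same dose) = 18.2 / 0.4970 = 36.62 h

36.6 h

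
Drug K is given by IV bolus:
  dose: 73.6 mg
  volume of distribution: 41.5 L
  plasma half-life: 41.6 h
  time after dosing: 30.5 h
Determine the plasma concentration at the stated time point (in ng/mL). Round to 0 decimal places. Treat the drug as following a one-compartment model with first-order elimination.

1067 ng/mL

C₀ = Dose / Vd = 73.60 / 41.5 = 1.773 mg/L
k = ln2 / t½ = 0.693147 / 41.6 = 0.01666 h⁻¹
C = C₀ · e^(−k·t) = 1.773 × e^(−0.01666 × 30.5)
  = 1.773 × 0.6016 = 1.067 mg/L
Convert: 1.067 mg/L × 1000 = 1067 ng/mL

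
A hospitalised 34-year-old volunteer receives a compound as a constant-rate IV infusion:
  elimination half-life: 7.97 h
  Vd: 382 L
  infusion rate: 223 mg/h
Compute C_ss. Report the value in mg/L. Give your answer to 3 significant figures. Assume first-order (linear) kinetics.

6.71 mg/L

k = ln2 / t½ = 0.693147 / 7.97 = 0.08697 h⁻¹
CL = k × Vd = 0.08697 × 382 = 33.22 L/h
At steady state Css = R₀ / CL = 223 / 33.22 = 6.713 mg/L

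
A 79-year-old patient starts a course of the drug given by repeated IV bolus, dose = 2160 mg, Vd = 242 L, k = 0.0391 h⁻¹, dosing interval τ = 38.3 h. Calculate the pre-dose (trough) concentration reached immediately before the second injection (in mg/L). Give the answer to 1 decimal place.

C₀ per dose = Dose / Vd = 2160 / 242 = 8.926 mg/L
Fraction remaining after one interval: r = e^(−kτ) = e^(−0.03910 × 38.3) = 0.2237
Before dose 2, 1 dose has been given (aged 1τ).
C_trough = C₀ × r = 8.926 × 0.2237 = 1.997 mg/L

2.0 mg/L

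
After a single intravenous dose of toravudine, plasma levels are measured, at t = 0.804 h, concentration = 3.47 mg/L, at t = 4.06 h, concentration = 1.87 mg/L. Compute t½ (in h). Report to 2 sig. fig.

3.7 h

k = ln(C₁/C₂) / (t₂ − t₁) = ln(3.47/1.87) / (4.06 − 0.804)
  = 0.6182 / 3.256 = 0.1899 h⁻¹
t½ = ln2 / k = 0.693147 / 0.1899 = 3.650 h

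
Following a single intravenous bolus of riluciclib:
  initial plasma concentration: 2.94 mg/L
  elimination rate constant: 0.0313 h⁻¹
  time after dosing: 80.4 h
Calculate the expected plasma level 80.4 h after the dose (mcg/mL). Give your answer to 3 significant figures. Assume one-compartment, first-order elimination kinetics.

C = C₀ · e^(−k·t) = 2.940 × e^(−0.03130 × 80.4)
  = 2.940 × 0.08074 = 0.2374 mg/L
(0.2374 mg/L = 0.2374 mcg/mL)

0.237 mcg/mL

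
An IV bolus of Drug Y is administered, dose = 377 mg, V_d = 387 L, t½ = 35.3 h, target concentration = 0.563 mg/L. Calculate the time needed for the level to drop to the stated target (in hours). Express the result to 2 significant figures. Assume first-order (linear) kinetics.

C₀ = Dose / Vd = 377.0 / 387 = 0.9742 mg/L
k = ln2 / t½ = 0.693147 / 35.3 = 0.01964 h⁻¹
t = ln(C₀ / C) / k = ln(0.9742 / 0.563) / 0.01964
  = ln(1.730) / 0.01964 = 0.5481 / 0.01964 = 27.91 h

28 h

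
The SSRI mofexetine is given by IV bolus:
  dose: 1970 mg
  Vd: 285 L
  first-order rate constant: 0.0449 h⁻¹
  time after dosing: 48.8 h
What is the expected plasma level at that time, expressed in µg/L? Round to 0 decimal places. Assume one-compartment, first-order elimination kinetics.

C₀ = Dose / Vd = 1970 / 285 = 6.912 mg/L
C = C₀ · e^(−k·t) = 6.912 × e^(−0.04490 × 48.8)
  = 6.912 × 0.1118 = 0.7728 mg/L
Convert: 0.7728 mg/L × 1000 = 772.8 µg/L

773 µg/L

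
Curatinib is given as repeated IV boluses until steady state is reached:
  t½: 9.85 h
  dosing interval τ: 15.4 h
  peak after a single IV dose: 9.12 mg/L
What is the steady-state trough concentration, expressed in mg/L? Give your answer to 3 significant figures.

k = ln2 / t½ = 0.693147 / 9.85 = 0.07037 h⁻¹
e^(−kτ) = e^(−0.07037 × 15.4) = 0.3383
Accumulation ratio R = 1 / (1 − e^(−kτ)) = 1 / (1 − 0.3383) = 1.511
Steady-state trough = C₀ × R × e^(−kτ) = 9.12 × 1.511 × 0.3383 = 4.662 mg/L

4.66 mg/L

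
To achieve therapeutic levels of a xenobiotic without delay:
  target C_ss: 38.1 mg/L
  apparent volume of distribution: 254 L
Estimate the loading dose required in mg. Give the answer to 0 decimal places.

LD = Css × Vd = 38.1 × 254 = 9677 mg

9677 mg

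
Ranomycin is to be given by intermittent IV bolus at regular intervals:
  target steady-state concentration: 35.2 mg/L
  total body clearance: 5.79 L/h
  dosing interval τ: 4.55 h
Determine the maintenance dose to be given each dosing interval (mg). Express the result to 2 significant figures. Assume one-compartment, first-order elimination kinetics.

930 mg

At steady state, Dose/τ = Css × CL.
Dose = Css × CL × τ = 35.2 × 5.790 × 4.55 = 927.3 mg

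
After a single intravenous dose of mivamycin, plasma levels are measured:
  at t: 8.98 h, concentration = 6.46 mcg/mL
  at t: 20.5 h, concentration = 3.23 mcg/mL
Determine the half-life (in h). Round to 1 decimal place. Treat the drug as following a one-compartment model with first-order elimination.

11.5 h

k = ln(C₁/C₂) / (t₂ − t₁) = ln(6.46/3.23) / (20.5 − 8.98)
  = 0.6931 / 11.52 = 0.06016 h⁻¹
t½ = ln2 / k = 0.693147 / 0.06016 = 11.52 h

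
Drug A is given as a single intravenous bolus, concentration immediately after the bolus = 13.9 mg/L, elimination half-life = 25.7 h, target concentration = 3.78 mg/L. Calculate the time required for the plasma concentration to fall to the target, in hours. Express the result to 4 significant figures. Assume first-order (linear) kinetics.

48.28 h

k = ln2 / t½ = 0.693147 / 25.7 = 0.02697 h⁻¹
t = ln(C₀ / C) / k = ln(13.90 / 3.78) / 0.02697
  = ln(3.677) / 0.02697 = 1.302 / 0.02697 = 48.28 h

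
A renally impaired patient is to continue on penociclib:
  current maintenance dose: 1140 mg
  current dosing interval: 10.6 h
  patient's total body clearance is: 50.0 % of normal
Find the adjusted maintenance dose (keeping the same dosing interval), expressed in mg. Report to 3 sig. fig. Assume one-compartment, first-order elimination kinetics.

To keep the same average steady-state level, dosing rate must scale with clearance.
CL ratio = 50.0 / 100 = 0.5000
New dose (same interval) = 1140 × 0.5000 = 570.0 mg

570 mg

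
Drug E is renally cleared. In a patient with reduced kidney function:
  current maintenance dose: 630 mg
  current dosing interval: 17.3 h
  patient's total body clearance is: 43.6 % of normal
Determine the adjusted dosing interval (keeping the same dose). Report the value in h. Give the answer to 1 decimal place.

39.7 h

To keep the same average steady-state level, dosing rate must scale with clearance.
CL ratio = 43.6 / 100 = 0.4360
New interval (same dose) = 17.3 / 0.4360 = 39.68 h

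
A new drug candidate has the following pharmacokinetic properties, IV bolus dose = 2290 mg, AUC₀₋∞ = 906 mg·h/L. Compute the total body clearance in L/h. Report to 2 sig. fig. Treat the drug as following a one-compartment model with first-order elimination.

CL = Dose / AUC = 2290 / 906 = 2.528 L/h

2.5 L/h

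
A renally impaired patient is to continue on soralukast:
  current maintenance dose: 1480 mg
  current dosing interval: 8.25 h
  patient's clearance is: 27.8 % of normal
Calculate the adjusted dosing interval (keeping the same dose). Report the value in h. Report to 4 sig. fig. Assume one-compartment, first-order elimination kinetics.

29.68 h

To keep the same average steady-state level, dosing rate must scale with clearance.
CL ratio = 27.8 / 100 = 0.2780
New interval (same dose) = 8.25 / 0.2780 = 29.68 h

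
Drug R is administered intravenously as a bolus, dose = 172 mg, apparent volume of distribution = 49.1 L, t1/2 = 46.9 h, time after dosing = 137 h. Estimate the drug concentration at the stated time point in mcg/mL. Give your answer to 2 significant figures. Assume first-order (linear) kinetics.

0.46 mcg/mL

C₀ = Dose / Vd = 172.0 / 49.1 = 3.503 mg/L
k = ln2 / t½ = 0.693147 / 46.9 = 0.01478 h⁻¹
C = C₀ · e^(−k·t) = 3.503 × e^(−0.01478 × 137)
  = 3.503 × 0.1320 = 0.4624 mg/L
(0.4624 mg/L = 0.4624 mcg/mL)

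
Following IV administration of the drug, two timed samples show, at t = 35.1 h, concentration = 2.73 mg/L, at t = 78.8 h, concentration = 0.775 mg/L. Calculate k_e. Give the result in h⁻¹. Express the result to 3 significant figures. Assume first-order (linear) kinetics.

k = ln(C₁/C₂) / (t₂ − t₁) = ln(2.73/0.775) / (78.8 − 35.1)
  = 1.259 / 43.70 = 0.02881 h⁻¹

0.0288 h⁻¹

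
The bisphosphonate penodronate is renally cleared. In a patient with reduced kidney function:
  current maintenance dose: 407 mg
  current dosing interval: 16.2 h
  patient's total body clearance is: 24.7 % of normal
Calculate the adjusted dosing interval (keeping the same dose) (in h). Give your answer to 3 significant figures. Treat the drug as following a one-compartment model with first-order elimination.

To keep the same average steady-state level, dosing rate must scale with clearance.
CL ratio = 24.7 / 100 = 0.2470
New interval (same dose) = 16.2 / 0.2470 = 65.59 h

65.6 h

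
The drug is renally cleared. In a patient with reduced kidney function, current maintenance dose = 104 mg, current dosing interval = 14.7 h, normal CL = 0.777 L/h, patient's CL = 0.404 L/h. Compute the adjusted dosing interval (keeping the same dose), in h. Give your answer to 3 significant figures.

To keep the same average steady-state level, dosing rate must scale with clearance.
CL ratio = 0.404 / 0.777 = 0.5199
New interval (same dose) = 14.7 / 0.5199 = 28.27 h

28.3 h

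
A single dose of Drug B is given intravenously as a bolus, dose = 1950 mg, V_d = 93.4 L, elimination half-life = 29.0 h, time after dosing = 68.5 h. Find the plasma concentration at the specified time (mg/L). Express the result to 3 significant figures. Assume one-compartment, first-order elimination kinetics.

4.06 mg/L

C₀ = Dose / Vd = 1950 / 93.4 = 20.88 mg/L
k = ln2 / t½ = 0.693147 / 29.0 = 0.02390 h⁻¹
C = C₀ · e^(−k·t) = 20.88 × e^(−0.02390 × 68.5)
  = 20.88 × 0.1945 = 4.061 mg/L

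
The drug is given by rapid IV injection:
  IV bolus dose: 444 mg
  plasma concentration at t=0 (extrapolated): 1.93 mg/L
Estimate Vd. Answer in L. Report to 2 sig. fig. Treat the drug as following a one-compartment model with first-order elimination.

230 L

Vd = Dose / C₀ = 444.0 / 1.93 = 230.1 L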